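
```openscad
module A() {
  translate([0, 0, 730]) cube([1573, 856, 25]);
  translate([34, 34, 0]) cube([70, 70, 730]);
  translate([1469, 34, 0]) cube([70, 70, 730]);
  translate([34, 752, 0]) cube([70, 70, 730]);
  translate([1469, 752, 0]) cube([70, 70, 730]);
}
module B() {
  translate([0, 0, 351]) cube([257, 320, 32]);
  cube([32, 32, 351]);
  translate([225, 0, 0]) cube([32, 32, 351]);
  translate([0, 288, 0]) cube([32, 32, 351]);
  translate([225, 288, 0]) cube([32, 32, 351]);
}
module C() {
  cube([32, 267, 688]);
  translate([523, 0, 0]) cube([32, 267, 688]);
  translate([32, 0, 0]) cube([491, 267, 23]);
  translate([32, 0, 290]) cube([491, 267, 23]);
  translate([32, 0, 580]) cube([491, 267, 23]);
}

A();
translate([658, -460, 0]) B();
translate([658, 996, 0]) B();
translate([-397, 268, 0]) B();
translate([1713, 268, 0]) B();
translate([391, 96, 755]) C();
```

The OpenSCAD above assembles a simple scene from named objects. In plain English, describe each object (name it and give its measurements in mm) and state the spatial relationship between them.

A is a table with a 1573×856 mm rectangular top, 25 mm thick, top surface at z = 755 mm, supported by four 70×70 mm square legs, each inset 34 mm from the nearest pair of top edges, running from the floor.

B is a four-legged stool. The seat is 257×320 mm, 32 mm thick, top at z = 383 mm. It stands on four square legs, each 32×32 mm in cross-section, from z = 0 to the seat underside, each flush with a corner of the seat.

C is a bookshelf 555 mm wide overall, 267 mm deep and 688 mm tall. The two sides are 32 mm thick vertical panels. 3 horizontal shelves of 23 mm thickness span between the inner faces of the sides; the lowest shelf sits on the floor and shelves are stacked with a clear vertical gap of 267 mm between each pair.

Four stools sit around the table at the −y, +y, −x, +x sides. The bookshelf is on top of the table.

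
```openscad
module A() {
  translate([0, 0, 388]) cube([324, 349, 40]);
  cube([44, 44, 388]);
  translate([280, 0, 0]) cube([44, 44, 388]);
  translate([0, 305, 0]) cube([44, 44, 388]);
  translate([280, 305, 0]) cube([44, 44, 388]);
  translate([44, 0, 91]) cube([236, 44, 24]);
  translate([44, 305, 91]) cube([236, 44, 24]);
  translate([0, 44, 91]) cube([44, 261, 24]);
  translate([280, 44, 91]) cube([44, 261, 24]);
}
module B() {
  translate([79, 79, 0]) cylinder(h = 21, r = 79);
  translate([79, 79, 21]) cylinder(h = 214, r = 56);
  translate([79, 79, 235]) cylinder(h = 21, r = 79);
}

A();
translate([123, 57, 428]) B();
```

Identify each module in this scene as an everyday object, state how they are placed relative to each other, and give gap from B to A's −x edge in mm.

The spool's min-x is at 123; the stool's min-x is 0; gap = 123 mm.

A is a stool. B is a spool. The spool is on top of the stool. The gap from the spool to the stool's −x edge is 123 mm.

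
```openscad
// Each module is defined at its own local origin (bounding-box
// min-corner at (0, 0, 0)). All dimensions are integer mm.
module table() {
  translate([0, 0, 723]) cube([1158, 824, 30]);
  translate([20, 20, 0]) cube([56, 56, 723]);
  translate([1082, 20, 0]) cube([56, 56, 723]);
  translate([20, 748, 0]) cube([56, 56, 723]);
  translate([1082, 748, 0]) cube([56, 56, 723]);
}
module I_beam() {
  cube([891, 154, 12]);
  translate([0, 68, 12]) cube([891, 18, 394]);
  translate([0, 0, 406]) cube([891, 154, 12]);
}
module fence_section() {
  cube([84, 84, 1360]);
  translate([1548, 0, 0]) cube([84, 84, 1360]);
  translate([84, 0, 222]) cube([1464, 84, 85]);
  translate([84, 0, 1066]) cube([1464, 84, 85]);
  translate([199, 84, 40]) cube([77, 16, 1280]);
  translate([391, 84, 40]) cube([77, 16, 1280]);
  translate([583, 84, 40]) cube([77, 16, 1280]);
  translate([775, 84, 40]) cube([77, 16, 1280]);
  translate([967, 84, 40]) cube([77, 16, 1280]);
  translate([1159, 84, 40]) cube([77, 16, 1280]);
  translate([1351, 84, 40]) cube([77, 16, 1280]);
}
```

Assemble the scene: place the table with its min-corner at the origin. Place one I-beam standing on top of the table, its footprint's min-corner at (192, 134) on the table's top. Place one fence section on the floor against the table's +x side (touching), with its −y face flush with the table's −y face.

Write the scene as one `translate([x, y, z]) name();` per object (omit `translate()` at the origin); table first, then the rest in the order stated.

table();
translate([192, 134, 753]) I_beam();
translate([1158, 0, 0]) fence_section();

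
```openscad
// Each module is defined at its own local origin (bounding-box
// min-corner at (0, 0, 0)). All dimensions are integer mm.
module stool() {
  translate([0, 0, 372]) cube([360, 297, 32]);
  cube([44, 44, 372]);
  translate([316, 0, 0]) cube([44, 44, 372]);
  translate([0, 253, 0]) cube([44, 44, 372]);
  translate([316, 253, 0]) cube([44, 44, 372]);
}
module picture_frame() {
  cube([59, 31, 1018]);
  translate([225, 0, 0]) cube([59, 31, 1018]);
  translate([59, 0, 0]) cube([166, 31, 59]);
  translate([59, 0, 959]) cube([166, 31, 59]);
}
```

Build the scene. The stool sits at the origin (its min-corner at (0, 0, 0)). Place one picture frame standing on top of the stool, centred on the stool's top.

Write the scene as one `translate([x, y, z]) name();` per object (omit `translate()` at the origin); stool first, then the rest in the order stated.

stool();
translate([38, 133, 404]) picture_frame();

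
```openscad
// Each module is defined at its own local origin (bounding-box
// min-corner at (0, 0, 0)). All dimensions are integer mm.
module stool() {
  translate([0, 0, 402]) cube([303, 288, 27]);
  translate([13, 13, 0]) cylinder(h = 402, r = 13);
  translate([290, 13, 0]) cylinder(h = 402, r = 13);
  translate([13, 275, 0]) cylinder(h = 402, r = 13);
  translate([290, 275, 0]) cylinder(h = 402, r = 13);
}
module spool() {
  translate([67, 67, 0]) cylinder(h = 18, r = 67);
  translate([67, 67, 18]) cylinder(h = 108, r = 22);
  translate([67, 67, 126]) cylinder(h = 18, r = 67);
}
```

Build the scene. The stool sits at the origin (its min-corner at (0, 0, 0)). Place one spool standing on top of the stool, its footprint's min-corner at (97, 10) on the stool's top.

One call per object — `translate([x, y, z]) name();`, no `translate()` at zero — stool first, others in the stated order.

stool();
translate([97, 10, 429]) spool();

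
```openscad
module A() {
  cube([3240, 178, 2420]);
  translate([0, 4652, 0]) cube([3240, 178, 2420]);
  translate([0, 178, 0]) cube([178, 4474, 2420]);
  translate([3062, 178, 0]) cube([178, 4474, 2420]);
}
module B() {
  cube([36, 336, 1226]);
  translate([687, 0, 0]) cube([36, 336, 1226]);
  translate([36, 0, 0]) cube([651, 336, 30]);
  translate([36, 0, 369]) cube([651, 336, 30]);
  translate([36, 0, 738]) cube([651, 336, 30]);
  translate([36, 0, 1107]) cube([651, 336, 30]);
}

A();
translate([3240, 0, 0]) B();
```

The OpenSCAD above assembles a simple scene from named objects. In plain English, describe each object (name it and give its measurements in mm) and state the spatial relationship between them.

A is the wall frame of a small rectangular building: four walls, each 2420 mm tall and 178 mm thick, enclosing a footprint 3240 mm (x) by 4830 mm (y) outside-to-outside, with no floor or roof. The front and back walls (the −y and +y sides) span the full width; the two side walls fit between them.

B is an open bookshelf. Two side panels, each 36 mm thick, 336 mm deep and 1226 mm tall, stand 723 mm apart (outside-to-outside). Between them sit 4 shelves, each 30 mm thick and 336 mm deep, spanning the full gap between the sides. The bottom shelf rests on the floor (its underside at z = 0) and the clear gap between one shelf's top and the next shelf's underside is 339 mm.

The bookshelf is against the house frame's +x side, with their −y faces flush.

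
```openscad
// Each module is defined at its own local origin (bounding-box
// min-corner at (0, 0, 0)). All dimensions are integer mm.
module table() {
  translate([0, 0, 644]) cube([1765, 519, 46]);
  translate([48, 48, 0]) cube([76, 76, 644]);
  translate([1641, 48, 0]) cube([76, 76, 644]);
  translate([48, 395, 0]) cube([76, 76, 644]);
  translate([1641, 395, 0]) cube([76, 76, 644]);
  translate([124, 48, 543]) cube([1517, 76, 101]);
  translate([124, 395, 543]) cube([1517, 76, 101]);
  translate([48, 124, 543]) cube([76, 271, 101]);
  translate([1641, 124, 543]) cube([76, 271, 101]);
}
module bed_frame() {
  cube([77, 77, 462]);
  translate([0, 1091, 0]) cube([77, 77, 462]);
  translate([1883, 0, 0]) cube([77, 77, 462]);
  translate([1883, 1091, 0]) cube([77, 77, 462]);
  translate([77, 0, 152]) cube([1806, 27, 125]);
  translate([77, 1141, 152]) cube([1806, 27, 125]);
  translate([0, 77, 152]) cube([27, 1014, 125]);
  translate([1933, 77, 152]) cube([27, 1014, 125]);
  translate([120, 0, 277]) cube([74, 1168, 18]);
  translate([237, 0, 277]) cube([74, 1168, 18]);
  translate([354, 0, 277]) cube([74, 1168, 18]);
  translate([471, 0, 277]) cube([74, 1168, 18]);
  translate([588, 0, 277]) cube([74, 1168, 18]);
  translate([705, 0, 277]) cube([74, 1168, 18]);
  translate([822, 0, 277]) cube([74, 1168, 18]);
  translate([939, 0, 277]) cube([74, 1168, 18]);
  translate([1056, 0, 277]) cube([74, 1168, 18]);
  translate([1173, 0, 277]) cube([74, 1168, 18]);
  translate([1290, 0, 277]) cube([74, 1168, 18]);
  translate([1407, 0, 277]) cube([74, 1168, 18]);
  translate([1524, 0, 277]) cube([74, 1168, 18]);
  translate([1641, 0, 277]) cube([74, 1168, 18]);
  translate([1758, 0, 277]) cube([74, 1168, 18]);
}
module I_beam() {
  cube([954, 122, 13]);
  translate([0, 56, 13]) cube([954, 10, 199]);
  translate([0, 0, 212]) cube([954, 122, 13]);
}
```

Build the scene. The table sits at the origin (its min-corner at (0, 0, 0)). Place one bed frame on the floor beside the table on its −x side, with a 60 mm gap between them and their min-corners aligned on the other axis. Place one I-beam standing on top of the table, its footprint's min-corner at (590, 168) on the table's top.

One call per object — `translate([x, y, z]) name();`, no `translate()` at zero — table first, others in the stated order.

table();
translate([-2020, 0, 0]) bed_frame();
translate([590, 168, 690]) I_beam();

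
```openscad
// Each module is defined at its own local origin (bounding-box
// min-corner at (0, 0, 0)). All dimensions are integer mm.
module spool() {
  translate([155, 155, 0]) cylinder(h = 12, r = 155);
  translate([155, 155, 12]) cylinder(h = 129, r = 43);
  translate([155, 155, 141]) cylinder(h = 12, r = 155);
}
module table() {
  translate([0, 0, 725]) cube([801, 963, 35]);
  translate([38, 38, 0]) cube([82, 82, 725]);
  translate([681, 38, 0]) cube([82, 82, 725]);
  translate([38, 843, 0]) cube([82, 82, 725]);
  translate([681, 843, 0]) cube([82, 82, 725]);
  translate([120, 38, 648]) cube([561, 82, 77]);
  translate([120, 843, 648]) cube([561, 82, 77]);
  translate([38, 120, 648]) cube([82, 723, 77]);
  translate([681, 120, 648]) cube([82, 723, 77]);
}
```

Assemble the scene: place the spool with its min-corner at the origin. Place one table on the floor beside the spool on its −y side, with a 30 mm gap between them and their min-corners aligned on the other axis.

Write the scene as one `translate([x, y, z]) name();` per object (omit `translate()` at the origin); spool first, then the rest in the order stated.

spool();
translate([0, -993, 0]) table();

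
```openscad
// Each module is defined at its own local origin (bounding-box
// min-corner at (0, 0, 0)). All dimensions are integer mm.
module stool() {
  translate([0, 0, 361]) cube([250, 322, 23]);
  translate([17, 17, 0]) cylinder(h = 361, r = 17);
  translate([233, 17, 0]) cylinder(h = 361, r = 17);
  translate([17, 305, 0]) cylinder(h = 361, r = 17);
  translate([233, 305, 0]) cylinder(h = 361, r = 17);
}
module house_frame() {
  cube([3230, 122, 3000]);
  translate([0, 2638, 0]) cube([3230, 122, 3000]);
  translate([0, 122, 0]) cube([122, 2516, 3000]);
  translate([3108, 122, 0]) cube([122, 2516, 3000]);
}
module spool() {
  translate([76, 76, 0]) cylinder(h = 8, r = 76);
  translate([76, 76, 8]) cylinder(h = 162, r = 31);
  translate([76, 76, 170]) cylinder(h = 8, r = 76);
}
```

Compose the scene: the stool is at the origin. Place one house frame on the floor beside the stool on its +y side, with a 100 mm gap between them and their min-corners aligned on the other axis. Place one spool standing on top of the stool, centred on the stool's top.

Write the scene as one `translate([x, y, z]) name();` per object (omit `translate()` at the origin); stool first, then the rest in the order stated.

stool();
translate([0, 422, 0]) house_frame();
translate([49, 85, 384]) spool();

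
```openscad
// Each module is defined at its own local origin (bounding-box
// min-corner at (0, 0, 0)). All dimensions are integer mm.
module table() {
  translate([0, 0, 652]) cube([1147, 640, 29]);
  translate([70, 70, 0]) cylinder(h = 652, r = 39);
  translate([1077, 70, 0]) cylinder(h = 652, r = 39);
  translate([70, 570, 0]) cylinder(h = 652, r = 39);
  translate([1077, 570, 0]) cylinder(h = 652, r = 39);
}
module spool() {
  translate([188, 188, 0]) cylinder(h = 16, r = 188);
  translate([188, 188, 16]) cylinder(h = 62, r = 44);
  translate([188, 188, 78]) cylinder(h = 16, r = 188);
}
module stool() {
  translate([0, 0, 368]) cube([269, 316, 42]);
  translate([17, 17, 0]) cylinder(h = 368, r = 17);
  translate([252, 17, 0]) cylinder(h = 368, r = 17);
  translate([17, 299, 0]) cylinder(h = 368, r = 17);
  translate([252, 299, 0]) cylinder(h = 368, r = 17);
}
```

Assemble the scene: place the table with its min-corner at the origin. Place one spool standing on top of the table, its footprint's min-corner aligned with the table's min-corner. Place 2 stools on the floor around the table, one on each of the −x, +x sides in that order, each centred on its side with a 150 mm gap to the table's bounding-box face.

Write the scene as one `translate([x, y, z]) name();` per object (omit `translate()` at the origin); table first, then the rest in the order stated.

table();
translate([0, 0, 681]) spool();
translate([-419, 162, 0]) stool();
translate([1297, 162, 0]) stool();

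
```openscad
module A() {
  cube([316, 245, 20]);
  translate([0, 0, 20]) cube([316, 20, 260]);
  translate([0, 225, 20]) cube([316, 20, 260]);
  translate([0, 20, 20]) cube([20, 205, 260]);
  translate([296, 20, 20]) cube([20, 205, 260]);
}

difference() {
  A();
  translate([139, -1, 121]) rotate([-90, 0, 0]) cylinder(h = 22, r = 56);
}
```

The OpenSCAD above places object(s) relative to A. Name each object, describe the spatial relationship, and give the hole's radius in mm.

The subtracted cylinder has r = 56 mm.

A is an open box. The open box has a circular hole through its front wall. The hole's radius is 56 mm.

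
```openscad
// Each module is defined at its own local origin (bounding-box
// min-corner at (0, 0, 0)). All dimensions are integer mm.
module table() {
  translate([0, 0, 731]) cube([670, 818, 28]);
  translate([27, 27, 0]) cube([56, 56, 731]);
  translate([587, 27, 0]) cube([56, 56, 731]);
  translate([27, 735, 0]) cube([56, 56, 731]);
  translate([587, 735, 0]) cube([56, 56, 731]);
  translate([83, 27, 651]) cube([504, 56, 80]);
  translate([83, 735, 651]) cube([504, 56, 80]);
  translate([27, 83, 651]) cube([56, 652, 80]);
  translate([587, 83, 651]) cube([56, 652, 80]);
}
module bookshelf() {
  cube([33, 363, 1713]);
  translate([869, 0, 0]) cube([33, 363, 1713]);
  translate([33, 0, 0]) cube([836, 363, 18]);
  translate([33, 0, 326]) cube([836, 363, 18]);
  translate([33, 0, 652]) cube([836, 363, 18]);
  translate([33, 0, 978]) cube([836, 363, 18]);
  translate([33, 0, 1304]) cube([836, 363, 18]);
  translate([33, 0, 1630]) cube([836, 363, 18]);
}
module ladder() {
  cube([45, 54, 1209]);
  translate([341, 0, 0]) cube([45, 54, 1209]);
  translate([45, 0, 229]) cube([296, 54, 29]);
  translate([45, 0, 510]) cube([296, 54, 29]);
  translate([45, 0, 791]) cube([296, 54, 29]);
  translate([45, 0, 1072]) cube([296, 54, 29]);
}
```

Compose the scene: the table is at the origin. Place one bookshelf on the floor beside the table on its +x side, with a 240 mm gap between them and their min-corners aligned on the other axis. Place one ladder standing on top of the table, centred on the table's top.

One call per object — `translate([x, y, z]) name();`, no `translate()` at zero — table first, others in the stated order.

table();
translate([910, 0, 0]) bookshelf();
translate([142, 382, 759]) ladder();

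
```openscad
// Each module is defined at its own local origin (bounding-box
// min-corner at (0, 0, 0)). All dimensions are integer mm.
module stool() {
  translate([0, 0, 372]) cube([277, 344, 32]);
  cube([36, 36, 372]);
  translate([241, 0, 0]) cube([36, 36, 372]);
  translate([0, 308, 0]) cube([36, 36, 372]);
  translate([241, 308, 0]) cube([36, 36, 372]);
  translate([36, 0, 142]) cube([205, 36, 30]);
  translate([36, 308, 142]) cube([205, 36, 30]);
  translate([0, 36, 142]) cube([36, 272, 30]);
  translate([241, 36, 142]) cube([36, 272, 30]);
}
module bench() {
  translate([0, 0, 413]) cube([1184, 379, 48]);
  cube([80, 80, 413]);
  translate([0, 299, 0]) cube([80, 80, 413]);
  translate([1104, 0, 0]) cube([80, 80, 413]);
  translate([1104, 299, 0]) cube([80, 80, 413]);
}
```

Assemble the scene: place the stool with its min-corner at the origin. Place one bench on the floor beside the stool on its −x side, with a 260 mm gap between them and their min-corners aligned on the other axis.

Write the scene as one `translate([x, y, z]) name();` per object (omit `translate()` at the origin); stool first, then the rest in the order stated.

stool();
translate([-1444, 0, 0]) bench();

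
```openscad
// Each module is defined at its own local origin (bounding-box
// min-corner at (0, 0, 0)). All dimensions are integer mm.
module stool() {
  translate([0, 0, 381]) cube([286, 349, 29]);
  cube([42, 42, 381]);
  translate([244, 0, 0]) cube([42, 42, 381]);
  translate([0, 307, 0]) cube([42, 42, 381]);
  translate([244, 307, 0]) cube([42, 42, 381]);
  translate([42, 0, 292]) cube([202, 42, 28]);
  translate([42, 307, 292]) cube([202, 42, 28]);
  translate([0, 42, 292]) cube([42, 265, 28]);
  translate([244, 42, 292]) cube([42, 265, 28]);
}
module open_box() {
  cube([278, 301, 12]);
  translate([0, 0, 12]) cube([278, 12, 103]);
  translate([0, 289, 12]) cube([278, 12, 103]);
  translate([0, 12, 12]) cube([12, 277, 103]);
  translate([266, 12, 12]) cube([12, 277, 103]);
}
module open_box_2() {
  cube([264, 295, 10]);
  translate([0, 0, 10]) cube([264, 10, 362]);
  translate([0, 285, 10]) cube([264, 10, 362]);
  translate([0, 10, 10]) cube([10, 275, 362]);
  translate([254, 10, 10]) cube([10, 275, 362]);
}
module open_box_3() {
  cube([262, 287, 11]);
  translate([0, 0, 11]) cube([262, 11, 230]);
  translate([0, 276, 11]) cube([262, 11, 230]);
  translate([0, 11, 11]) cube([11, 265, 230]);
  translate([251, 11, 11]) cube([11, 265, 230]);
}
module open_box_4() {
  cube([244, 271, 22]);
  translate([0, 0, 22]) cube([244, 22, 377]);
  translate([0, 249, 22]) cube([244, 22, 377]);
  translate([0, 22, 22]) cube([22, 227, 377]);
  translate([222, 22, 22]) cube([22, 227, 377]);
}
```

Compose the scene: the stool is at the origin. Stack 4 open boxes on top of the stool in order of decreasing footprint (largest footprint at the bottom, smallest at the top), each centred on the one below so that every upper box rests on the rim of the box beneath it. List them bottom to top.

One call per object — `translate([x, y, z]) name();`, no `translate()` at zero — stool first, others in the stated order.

stool();
translate([4, 24, 410]) open_box();
translate([11, 27, 525]) open_box_2();
translate([12, 31, 897]) open_box_3();
translate([21, 39, 1138]) open_box_4();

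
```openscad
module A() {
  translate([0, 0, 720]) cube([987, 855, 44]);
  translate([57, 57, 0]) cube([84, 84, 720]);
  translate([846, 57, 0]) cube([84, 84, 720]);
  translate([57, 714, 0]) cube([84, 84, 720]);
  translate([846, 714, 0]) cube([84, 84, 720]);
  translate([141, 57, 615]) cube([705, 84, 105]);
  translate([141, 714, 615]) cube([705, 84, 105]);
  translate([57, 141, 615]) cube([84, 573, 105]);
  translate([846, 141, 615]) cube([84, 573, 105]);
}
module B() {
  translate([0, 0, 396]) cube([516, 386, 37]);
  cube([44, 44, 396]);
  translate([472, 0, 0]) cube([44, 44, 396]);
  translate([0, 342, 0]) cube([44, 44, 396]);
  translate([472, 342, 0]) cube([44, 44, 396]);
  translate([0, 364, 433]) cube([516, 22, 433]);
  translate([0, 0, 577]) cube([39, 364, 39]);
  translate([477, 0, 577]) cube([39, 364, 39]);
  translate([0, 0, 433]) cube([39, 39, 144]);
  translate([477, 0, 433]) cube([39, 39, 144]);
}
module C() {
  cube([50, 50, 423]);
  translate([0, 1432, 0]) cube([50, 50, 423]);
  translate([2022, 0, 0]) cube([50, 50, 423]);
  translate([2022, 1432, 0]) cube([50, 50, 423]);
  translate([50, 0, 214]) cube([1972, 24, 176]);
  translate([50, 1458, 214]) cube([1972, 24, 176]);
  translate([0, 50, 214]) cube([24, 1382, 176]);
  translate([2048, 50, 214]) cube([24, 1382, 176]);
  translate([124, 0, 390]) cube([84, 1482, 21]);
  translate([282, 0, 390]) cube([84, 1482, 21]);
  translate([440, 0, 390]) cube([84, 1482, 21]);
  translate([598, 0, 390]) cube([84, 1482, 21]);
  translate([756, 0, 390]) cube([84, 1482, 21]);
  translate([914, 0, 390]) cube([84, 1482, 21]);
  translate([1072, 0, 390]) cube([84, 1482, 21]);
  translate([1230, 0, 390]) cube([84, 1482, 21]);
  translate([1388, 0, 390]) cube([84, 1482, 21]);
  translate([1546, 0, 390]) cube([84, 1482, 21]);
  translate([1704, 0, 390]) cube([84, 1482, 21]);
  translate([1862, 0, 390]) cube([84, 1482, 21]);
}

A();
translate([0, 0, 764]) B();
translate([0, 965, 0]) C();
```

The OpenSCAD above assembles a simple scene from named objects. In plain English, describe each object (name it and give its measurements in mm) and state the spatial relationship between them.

A is a table with a 987×855 mm rectangular top, 44 mm thick, top surface at z = 764 mm, supported by four 84×84 mm square legs, each inset 57 mm from the nearest pair of top edges, running from the floor. Four apron rails, 84 mm thick and 105 mm tall, run between adjacent legs with their top edges flush with the underside of the top and their outer faces flush with the legs' outer faces.

B is a chair: 516×386 mm seat, 37 mm thick, top at z = 433 mm, on four 44 mm square corner legs flush with the seat edges. A 22 mm thick backrest slab spans the full seat width, extending 433 mm above the seat top, its back face flush with the seat's +y edge. Two armrests of 39×39 mm section run along each side from the seat's front edge to the front of the backrest, top faces 183 mm above the seat top and outer faces flush with the seat's x-edges; a 39×39 mm post under the front of each armrest stands on the seat at the front corner.

C is a bed frame 2072 mm long (x) by 1482 mm wide (y). Four 50×50 mm corner posts, 423 mm tall, at the corners of the footprint. Four rails of 24 mm thickness and 176 mm height run between adjacent posts with their undersides at z = 214 mm, their outer faces flush with the outside of the frame (the two x-running rails run between the posts' inner faces; the two y-running rails run between the posts' inner faces). 12 slats, each 84 mm wide (x) and 21 mm thick, lie across the top of the two x-running rails, running the full 1482 mm width of the frame in y; the slats are evenly spaced along x between the inner faces of the end posts with equal gaps (rounded down to the nearest mm) at the −x end and between each pair — any rounding remainder accumulates at the +x end.

The chair is on top of the table. The bed frame is on the floor beside the table on its +y side.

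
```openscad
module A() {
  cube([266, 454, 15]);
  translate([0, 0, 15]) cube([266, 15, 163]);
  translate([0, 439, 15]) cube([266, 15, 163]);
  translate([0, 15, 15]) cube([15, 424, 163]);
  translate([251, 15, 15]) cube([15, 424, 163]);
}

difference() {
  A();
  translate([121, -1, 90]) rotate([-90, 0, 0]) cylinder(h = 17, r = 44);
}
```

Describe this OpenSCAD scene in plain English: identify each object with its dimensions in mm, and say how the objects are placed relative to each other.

A is an open-topped rectangular box: outside dimensions 266×454×178 mm, with a uniform wall and base thickness of 15 mm. The base is a full 266×454 slab on the floor; four walls sit on top of the base. The front and back walls (the −y and +y sides) span the full width; the two side walls fit between them.

The open box has a circular hole of radius 44 mm through its front wall, centred at (x = 121, z = 90).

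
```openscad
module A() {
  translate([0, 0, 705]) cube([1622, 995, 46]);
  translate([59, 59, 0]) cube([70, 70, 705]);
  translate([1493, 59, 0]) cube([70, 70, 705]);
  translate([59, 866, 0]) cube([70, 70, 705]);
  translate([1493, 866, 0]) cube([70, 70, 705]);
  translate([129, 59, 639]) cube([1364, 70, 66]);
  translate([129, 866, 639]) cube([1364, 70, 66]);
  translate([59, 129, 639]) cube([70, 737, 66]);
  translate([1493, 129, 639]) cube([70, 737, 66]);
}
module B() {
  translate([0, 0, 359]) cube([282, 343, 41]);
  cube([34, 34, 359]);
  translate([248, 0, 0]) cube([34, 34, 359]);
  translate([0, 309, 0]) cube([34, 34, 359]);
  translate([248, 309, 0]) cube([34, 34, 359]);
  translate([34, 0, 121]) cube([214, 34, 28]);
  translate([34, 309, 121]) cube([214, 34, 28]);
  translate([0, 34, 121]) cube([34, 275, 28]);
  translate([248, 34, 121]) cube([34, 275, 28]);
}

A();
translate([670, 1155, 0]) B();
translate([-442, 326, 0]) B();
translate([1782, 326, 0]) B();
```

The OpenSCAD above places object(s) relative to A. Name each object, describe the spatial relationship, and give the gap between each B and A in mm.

Each stool's nearest face is 160 mm from the table's bounding box.

A is a table. B is a stool. Three stools sit around the table at the +y, −x, +x sides. The gap between each stool and the table is 160 mm.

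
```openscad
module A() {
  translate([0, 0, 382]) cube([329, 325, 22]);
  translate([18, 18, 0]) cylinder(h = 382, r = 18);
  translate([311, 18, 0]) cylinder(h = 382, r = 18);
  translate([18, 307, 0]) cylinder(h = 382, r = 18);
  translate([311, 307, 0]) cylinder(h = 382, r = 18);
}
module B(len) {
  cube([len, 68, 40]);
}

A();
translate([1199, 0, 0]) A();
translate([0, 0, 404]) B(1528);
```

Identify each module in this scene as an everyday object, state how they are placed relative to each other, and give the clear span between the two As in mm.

A is a stool. B is a beam. A beam spans the tops of two stools. The clear span between the two stools is 870 mm.

Second stool starts at x = 1199; first ends at x = 329; clear span = 1199 − 329 = 870 mm.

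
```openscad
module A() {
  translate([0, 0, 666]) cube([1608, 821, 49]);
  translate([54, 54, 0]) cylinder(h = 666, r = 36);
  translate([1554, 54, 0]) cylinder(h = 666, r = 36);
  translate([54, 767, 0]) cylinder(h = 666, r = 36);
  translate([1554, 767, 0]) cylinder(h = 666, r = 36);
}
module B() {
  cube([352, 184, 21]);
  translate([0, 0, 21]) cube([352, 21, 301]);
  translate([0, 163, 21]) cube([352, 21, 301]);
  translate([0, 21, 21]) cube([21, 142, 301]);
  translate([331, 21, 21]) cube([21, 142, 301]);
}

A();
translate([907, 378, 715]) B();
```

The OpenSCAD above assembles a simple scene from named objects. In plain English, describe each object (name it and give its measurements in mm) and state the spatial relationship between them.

A is a table: top 1608 mm (x) × 821 mm (y), 49 mm thick, upper face at z = 715 mm, on four round legs of 72 mm diameter, each leg's bounding box inset 18 mm from the nearest pair of top edges, running from z = 0 to the bottom of the top.

B is an open storage box with external size 352×184×322 mm and wall thickness 21 mm (the base is also 21 mm thick). The base covers the whole footprint; the four walls stand on the base, with the y-facing walls full-width and the x-facing walls fitting between their inner faces.

The open box is on top of the table.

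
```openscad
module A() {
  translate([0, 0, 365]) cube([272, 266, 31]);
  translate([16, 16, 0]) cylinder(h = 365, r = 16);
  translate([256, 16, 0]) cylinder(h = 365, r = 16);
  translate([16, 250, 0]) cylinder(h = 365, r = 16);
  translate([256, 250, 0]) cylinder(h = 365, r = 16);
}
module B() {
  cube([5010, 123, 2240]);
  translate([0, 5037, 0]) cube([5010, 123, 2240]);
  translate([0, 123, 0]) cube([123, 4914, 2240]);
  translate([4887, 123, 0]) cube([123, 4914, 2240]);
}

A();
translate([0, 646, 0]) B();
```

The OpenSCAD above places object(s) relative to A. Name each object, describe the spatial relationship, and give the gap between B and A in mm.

A is a stool. B is a house frame. The house frame is on the floor beside the stool on its +y side. The gap between the house frame and the stool is 380 mm.

The house frame's nearest face is 380 mm from the stool's +y face.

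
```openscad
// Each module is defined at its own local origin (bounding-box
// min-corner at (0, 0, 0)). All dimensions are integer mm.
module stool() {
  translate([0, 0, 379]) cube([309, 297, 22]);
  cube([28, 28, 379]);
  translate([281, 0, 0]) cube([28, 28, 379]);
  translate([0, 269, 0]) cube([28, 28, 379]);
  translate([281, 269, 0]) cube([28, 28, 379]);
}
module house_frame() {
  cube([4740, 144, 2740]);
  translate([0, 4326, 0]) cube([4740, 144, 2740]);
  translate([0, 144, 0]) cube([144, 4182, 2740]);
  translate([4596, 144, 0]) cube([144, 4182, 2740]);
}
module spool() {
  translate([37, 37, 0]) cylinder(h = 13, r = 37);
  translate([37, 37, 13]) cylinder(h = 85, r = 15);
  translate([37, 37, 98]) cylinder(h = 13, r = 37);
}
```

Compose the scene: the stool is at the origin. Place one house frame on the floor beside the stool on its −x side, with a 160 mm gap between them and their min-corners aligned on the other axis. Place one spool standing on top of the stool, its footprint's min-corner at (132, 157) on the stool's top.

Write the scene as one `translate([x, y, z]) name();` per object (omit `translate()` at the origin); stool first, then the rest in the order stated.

stool();
translate([-4900, 0, 0]) house_frame();
translate([132, 157, 401]) spool();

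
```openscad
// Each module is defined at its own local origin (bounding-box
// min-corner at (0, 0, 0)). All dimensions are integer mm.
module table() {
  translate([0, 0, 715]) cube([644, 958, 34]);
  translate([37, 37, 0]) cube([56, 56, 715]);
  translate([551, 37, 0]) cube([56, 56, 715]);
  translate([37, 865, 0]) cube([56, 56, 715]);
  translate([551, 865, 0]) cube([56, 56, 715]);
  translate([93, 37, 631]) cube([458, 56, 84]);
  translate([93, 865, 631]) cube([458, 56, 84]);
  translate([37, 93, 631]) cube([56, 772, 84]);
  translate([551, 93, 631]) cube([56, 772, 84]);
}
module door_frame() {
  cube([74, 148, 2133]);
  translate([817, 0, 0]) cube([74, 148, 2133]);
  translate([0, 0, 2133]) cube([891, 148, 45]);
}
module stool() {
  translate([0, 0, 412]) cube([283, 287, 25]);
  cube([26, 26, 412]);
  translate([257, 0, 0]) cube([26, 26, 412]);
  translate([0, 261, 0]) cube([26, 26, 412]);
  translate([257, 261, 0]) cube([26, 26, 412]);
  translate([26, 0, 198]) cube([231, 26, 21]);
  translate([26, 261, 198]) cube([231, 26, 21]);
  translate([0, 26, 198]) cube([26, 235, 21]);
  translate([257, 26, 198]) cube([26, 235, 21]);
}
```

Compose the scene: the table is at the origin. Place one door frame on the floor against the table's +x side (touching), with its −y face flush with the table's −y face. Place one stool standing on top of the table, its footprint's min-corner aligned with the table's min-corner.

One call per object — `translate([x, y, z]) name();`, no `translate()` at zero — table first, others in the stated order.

table();
translate([644, 0, 0]) door_frame();
translate([0, 0, 749]) stool();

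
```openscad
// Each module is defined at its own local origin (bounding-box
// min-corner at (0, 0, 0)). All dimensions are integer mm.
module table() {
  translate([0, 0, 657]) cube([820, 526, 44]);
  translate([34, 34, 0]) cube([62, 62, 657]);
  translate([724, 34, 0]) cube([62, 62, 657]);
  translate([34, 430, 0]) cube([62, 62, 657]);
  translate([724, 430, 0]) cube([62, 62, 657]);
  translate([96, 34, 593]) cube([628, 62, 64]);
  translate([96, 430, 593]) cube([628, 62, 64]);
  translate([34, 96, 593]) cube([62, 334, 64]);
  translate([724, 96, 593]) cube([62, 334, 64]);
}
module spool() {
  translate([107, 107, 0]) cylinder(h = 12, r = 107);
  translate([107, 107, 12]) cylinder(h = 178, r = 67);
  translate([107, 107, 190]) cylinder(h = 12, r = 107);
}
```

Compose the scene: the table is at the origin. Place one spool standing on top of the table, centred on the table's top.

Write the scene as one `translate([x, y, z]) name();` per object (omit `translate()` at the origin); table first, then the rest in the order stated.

table();
translate([303, 156, 701]) spool();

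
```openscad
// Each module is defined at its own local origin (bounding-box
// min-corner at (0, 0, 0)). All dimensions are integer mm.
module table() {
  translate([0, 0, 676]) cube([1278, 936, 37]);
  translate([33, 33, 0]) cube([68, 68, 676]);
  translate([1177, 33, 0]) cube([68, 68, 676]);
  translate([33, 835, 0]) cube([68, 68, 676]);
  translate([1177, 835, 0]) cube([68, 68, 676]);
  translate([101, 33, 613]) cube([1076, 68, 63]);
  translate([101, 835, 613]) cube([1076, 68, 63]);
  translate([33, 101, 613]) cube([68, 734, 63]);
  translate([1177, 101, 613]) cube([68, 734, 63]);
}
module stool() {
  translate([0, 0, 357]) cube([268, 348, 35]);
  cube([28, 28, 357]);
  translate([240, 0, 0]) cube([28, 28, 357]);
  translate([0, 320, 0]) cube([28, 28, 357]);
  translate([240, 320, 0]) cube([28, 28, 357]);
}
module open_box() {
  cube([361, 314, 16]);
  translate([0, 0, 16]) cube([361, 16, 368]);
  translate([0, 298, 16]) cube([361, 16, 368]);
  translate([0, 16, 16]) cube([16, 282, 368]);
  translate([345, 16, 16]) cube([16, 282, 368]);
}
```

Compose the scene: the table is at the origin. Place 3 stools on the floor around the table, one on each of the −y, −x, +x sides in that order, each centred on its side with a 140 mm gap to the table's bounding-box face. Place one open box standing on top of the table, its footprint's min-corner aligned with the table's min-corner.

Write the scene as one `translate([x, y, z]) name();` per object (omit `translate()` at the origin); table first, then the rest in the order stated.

table();
translate([505, -488, 0]) stool();
translate([-408, 294, 0]) stool();
translate([1418, 294, 0]) stool();
translate([0, 0, 713]) open_box();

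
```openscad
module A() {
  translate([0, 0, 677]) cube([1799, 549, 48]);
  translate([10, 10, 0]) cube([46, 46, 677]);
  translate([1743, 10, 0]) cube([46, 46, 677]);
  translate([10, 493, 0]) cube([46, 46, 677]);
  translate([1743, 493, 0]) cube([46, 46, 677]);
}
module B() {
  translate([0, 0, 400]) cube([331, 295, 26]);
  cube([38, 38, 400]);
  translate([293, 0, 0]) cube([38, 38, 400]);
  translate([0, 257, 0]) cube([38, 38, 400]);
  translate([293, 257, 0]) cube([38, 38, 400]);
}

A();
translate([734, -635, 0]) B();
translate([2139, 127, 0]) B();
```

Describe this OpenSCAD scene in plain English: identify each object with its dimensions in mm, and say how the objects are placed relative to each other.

A is a table with a 1799×549 mm rectangular top, 48 mm thick, top surface at z = 725 mm, supported by four 46×46 mm square legs, each inset 10 mm from the nearest pair of top edges, running from the floor.

B is a simple wooden stool: a rectangular seat 331 mm (x) by 295 mm (y), 26 mm thick, top face at z = 426 mm, on four square legs, each 38×38 mm in cross-section. The legs rest on z = 0, each flush with a corner of the seat.

Two stools sit around the table at the −y, +x sides.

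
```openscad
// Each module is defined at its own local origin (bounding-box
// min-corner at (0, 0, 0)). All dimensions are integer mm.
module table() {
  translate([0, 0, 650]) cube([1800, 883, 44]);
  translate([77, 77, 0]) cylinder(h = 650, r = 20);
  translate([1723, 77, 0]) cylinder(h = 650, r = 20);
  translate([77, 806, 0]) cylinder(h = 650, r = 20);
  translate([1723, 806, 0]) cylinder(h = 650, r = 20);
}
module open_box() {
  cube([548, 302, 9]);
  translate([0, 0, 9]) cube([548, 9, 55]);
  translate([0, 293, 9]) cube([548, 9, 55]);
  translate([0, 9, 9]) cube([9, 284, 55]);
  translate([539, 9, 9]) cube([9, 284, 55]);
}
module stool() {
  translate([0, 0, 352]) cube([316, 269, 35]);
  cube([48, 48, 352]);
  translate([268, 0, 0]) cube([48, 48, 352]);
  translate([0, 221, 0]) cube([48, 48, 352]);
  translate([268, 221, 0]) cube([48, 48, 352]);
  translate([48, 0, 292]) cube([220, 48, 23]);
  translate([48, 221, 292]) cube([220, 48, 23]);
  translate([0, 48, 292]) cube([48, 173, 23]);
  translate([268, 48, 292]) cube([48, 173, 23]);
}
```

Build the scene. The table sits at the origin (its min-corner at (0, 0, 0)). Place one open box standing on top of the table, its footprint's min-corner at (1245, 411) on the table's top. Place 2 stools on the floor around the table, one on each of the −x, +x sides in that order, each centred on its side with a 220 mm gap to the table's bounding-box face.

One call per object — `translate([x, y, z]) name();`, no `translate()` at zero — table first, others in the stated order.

table();
translate([1245, 411, 694]) open_box();
translate([-536, 307, 0]) stool();
translate([2020, 307, 0]) stool();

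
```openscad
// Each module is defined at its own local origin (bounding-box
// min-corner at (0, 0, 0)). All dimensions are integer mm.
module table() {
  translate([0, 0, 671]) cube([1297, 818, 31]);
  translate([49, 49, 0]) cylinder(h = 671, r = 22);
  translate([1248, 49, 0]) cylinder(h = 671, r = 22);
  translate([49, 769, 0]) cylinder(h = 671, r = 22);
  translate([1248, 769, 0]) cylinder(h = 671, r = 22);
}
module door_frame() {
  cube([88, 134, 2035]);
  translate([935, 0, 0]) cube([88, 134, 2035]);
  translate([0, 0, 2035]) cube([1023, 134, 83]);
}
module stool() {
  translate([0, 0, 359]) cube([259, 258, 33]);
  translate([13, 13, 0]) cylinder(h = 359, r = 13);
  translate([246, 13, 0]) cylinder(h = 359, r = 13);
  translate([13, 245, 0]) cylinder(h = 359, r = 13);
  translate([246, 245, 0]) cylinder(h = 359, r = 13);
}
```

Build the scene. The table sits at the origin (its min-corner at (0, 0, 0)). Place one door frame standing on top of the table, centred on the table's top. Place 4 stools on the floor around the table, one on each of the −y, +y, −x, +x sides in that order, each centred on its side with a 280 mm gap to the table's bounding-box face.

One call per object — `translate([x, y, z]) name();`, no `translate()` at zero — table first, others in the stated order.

table();
translate([137, 342, 702]) door_frame();
translate([519, -538, 0]) stool();
translate([519, 1098, 0]) stool();
translate([-539, 280, 0]) stool();
translate([1577, 280, 0]) stool();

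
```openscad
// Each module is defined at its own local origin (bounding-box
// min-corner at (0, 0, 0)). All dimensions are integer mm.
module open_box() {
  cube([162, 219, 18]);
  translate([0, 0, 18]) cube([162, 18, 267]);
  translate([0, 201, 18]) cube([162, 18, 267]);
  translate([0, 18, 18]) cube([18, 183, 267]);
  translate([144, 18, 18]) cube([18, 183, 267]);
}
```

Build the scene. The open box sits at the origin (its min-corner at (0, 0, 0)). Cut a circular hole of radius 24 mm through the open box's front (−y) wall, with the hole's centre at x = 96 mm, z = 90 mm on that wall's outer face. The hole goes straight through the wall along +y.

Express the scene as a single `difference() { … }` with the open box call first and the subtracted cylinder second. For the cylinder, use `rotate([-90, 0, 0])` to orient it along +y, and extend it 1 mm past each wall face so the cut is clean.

difference() {
  open_box();
  translate([96, -1, 90]) rotate([-90, 0, 0]) cylinder(h = 20, r = 24);
}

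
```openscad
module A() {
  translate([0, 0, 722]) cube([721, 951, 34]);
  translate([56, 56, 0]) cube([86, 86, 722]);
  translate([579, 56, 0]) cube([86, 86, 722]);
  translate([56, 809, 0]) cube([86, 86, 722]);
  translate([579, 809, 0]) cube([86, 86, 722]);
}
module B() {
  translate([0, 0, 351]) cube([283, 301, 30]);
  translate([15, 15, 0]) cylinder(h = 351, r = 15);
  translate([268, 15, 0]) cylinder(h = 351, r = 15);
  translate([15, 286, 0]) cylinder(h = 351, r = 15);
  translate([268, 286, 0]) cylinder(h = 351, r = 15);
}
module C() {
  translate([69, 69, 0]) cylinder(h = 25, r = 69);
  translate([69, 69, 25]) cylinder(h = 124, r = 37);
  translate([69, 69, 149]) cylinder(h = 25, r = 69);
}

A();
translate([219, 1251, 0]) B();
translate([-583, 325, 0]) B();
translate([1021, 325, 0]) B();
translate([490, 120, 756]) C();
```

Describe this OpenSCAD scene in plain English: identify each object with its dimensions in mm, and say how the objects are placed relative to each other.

A is a rectangular dining table. The top is 721×951×34 mm with its upper surface at z = 756 mm. It stands on four 86×86 mm square legs, each inset 56 mm from the nearest pair of top edges, running from the floor to the underside of the top.

B is a simple wooden stool: a rectangular seat 283 mm (x) by 301 mm (y), 30 mm thick, top face at z = 381 mm, on four round legs, each 30 mm in diameter. The legs rest on z = 0, each leg's axis is inset half a diameter from the nearest pair of seat edges (so the leg's bounding box is flush with the corner).

C is a spool: two coaxial disc flanges of radius 69 mm and thickness 25 mm, joined by a core cylinder of radius 37 mm and height 124 mm. The lower flange rests on z = 0 and the three cylinders share a vertical axis.

Three stools sit around the table at the +y, −x, +x sides. The spool is on top of the table.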